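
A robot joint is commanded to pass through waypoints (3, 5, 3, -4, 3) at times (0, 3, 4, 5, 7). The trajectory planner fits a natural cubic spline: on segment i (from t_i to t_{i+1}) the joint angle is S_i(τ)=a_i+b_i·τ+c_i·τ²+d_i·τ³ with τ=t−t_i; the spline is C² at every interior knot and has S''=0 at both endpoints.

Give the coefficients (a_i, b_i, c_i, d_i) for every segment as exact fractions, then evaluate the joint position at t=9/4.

Δ: Δ0=2/3, Δ1=-2, Δ2=-7, Δ3=7/2
row 1: diag=8, rhs=-16; c'=1/8, d'=-2
row 2: denom=4−1·1/8=31/8; d'=(-30−1·-2)/(31/8)=-224/31
row 3: denom=6−1·8/31=178/31; d'=(63−1·-224/31)/(178/31)=2177/178
back: M3=2177/178
back: M2=-224/31−8/31·2177/178=-924/89
back: M1=-2−1/8·-924/89=-125/178
M: M0=0, M1=-125/178, M2=-924/89, M3=2177/178, M4=0
seg 0: a=3, c=M0/2=0, d=(M1−M0)/(6·3)=-125/3204, b=Δ0−h0·(2M0+M1)/6=1087/1068
seg 1: a=5, c=M1/2=-125/356, d=(M2−M1)/(6·1)=-1723/1068, b=Δ1−h1·(2M1+M2)/6=-19/534
seg 2: a=3, c=M2/2=-462/89, d=(M3−M2)/(6·1)=4025/1068, b=Δ2−h2·(2M2+M3)/6=-5957/1068
seg 3: a=-4, c=M3/2=2177/356, d=(M4−M3)/(6·2)=-2177/2136, b=Δ3−h3·(2M3+M4)/6=-2485/534
t_q=9/4 → seg 0, τ=9/4; S=3+1087/1068·τ+0·τ²+-125/3204·τ³=110403/22784

  seg 0: a=3 b=1087/1068 c=0 d=-125/3204
  seg 1: a=5 b=-19/534 c=-125/356 d=-1723/1068
  seg 2: a=3 b=-5957/1068 c=-462/89 d=4025/1068
  seg 3: a=-4 b=-2485/534 c=2177/356 d=-2177/2136
S(9/4) = 110403/22784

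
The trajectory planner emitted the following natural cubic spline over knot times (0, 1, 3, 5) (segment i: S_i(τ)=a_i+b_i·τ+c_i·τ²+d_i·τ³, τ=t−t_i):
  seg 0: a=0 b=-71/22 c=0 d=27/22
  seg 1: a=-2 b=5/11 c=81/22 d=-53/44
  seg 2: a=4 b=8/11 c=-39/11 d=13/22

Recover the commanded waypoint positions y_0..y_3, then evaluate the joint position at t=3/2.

y_0 = S_0(0) = a_0 = 0
y_1 = S_1(0) = a_1 = -2
y_2 = S_2(0) = a_2 = 4
y_3 = S_2(2) = -4
t_q=3/2 is in segment 1 (τ=1/2); S_1(τ)=-353/352

y_0=0 y_1=-2 y_2=4 y_3=-4
S(3/2) = -353/352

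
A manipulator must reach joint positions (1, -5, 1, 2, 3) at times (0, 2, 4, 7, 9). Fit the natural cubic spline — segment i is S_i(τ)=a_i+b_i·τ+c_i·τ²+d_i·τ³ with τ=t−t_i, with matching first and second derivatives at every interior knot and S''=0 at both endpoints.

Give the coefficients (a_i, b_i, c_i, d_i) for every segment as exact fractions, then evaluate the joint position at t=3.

  seg 0: a=1 b=-4897/1032 c=0 d=1801/4128
  seg 1: a=-5 b=253/516 c=1801/688 d=-2813/4128
  seg 2: a=1 b=2873/1032 c=-253/172 d=75/344
  seg 3: a=2 b=-20/129 c=169/344 d=-169/2064
S(3) = -3541/1376

Δ: Δ0=-3, Δ1=3, Δ2=1/3, Δ3=1/2
row 1: diag=8, rhs=36; c'=1/4, d'=9/2
row 2: denom=10−2·1/4=19/2; d'=(-16−2·9/2)/(19/2)=-50/19
row 3: denom=10−3·6/19=172/19; d'=(1−3·-50/19)/(172/19)=169/172
back: M3=169/172
back: M2=-50/19−6/19·169/172=-253/86
back: M1=9/2−1/4·-253/86=1801/344
M: M0=0, M1=1801/344, M2=-253/86, M3=169/172, M4=0
seg 0: a=1, c=M0/2=0, d=(M1−M0)/(6·2)=1801/4128, b=Δ0−h0·(2M0+M1)/6=-4897/1032
seg 1: a=-5, c=M1/2=1801/688, d=(M2−M1)/(6·2)=-2813/4128, b=Δ1−h1·(2M1+M2)/6=253/516
seg 2: a=1, c=M2/2=-253/172, d=(M3−M2)/(6·3)=75/344, b=Δ2−h2·(2M2+M3)/6=2873/1032
seg 3: a=2, c=M3/2=169/344, d=(M4−M3)/(6·2)=-169/2064, b=Δ3−h3·(2M3+M4)/6=-20/129
t_q=3 → seg 1, τ=1; S=-5+253/516·τ+1801/688·τ²+-2813/4128·τ³=-3541/1376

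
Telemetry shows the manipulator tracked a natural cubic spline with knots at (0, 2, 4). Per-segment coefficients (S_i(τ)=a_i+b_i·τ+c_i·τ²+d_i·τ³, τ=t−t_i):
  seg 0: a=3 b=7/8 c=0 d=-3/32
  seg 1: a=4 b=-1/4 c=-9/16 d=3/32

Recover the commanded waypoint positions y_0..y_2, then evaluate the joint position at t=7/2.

y_0=3 y_1=4 y_2=2
S(7/2) = 685/256

y_0 = S_0(0) = a_0 = 3
y_1 = S_1(0) = a_1 = 4
y_2 = S_1(2) = 2
t_q=7/2 is in segment 1 (τ=3/2); S_1(τ)=685/256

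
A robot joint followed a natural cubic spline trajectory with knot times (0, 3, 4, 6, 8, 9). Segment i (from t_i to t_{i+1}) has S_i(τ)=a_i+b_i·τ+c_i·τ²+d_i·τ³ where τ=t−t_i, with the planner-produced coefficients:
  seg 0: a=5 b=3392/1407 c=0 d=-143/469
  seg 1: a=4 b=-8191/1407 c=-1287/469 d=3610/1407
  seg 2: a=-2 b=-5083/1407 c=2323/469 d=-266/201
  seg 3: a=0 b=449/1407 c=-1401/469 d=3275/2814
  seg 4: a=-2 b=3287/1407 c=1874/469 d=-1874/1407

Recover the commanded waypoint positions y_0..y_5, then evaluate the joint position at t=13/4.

y_0 = S_0(0) = a_0 = 5
y_1 = S_1(0) = a_1 = 4
y_2 = S_2(0) = a_2 = -2
y_3 = S_3(0) = a_3 = 0
y_4 = S_4(0) = a_4 = -2
y_5 = S_4(1) = 3
t_q=13/4 is in segment 1 (τ=1/4); S_1(τ)=36217/15008

y_0=5 y_1=4 y_2=-2 y_3=0 y_4=-2 y_5=3
S(13/4) = 36217/15008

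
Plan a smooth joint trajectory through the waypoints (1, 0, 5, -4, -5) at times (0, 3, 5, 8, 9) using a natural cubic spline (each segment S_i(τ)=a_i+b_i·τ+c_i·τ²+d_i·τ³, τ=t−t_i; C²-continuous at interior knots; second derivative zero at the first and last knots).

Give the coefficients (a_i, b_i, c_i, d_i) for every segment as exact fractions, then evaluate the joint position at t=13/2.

  seg 0: a=1 b=-753/452 c=0 d=1807/12204
  seg 1: a=0 b=527/226 c=1807/1356 d=-1693/2712
  seg 2: a=5 b=58/339 c=-818/339 d=1379/3051
  seg 3: a=-4 b=-713/339 c=187/113 d=-187/339
S(13/2) = 1223/904

Δ: Δ0=-1/3, Δ1=5/2, Δ2=-3, Δ3=-1
row 1: diag=10, rhs=17; c'=1/5, d'=17/10
row 2: denom=10−2·1/5=48/5; d'=(-33−2·17/10)/(48/5)=-91/24
row 3: denom=8−3·5/16=113/16; d'=(12−3·-91/24)/(113/16)=374/113
back: M3=374/113
back: M2=-91/24−5/16·374/113=-1636/339
back: M1=17/10−1/5·-1636/339=1807/678
M: M0=0, M1=1807/678, M2=-1636/339, M3=374/113, M4=0
seg 0: a=1, c=M0/2=0, d=(M1−M0)/(6·3)=1807/12204, b=Δ0−h0·(2M0+M1)/6=-753/452
seg 1: a=0, c=M1/2=1807/1356, d=(M2−M1)/(6·2)=-1693/2712, b=Δ1−h1·(2M1+M2)/6=527/226
seg 2: a=5, c=M2/2=-818/339, d=(M3−M2)/(6·3)=1379/3051, b=Δ2−h2·(2M2+M3)/6=58/339
seg 3: a=-4, c=M3/2=187/113, d=(M4−M3)/(6·1)=-187/339, b=Δ3−h3·(2M3+M4)/6=-713/339
t_q=13/2 → seg 2, τ=3/2; S=5+58/339·τ+-818/339·τ²+1379/3051·τ³=1223/904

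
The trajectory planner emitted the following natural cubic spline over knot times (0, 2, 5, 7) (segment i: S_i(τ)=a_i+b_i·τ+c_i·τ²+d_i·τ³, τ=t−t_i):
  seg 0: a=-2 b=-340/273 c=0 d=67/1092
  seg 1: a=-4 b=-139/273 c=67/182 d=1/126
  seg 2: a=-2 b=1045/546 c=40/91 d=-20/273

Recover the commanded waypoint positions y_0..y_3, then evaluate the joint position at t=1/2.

y_0=-2 y_1=-4 y_2=-2 y_3=3
S(1/2) = -7615/2912

y_0 = S_0(0) = a_0 = -2
y_1 = S_1(0) = a_1 = -4
y_2 = S_2(0) = a_2 = -2
y_3 = S_2(2) = 3
t_q=1/2 is in segment 0 (τ=1/2); S_0(τ)=-7615/2912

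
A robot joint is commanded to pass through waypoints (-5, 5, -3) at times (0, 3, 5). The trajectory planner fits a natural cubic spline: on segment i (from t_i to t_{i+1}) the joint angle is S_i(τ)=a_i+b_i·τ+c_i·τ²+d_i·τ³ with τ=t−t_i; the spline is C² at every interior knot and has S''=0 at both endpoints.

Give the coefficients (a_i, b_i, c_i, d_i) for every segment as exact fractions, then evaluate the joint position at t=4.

Δ: Δ0=10/3, Δ1=-4
row 1: diag=10, rhs=-44; c'=1/5, d'=-22/5
back: M1=-22/5
M: M0=0, M1=-22/5, M2=0
seg 0: a=-5, c=M0/2=0, d=(M1−M0)/(6·3)=-11/45, b=Δ0−h0·(2M0+M1)/6=83/15
seg 1: a=5, c=M1/2=-11/5, d=(M2−M1)/(6·2)=11/30, b=Δ1−h1·(2M1+M2)/6=-16/15
t_q=4 → seg 1, τ=1; S=5+-16/15·τ+-11/5·τ²+11/30·τ³=21/10

  seg 0: a=-5 b=83/15 c=0 d=-11/45
  seg 1: a=5 b=-16/15 c=-11/5 d=11/30
S(4) = 21/10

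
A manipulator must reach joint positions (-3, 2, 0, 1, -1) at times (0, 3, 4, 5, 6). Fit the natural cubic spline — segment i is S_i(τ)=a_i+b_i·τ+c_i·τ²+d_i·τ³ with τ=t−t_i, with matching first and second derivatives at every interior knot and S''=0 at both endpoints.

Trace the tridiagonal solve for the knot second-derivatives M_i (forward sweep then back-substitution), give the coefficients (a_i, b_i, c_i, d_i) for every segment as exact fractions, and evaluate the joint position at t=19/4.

Δ: Δ0=5/3, Δ1=-2, Δ2=1, Δ3=-2
row 1: diag=8, rhs=-22; c'=1/8, d'=-11/4
row 2: denom=4−1·1/8=31/8; d'=(18−1·-11/4)/(31/8)=166/31
row 3: denom=4−1·8/31=116/31; d'=(-18−1·166/31)/(116/31)=-181/29
back: M3=-181/29
back: M2=166/31−8/31·-181/29=202/29
back: M1=-11/4−1/8·202/29=-105/29
M: M0=0, M1=-105/29, M2=202/29, M3=-181/29, M4=0
seg 0: a=-3, c=M0/2=0, d=(M1−M0)/(6·3)=-35/174, b=Δ0−h0·(2M0+M1)/6=605/174
seg 1: a=2, c=M1/2=-105/58, d=(M2−M1)/(6·1)=307/174, b=Δ1−h1·(2M1+M2)/6=-170/87
seg 2: a=0, c=M2/2=101/29, d=(M3−M2)/(6·1)=-383/174, b=Δ2−h2·(2M2+M3)/6=-49/174
seg 3: a=1, c=M3/2=-181/58, d=(M4−M3)/(6·1)=181/174, b=Δ3−h3·(2M3+M4)/6=7/87
t_q=19/4 → seg 2, τ=3/4; S=0+-49/174·τ+101/29·τ²+-383/174·τ³=3041/3712

  seg 0: a=-3 b=605/174 c=0 d=-35/174
  seg 1: a=2 b=-170/87 c=-105/58 d=307/174
  seg 2: a=0 b=-49/174 c=101/29 d=-383/174
  seg 3: a=1 b=7/87 c=-181/58 d=181/174
S(19/4) = 3041/3712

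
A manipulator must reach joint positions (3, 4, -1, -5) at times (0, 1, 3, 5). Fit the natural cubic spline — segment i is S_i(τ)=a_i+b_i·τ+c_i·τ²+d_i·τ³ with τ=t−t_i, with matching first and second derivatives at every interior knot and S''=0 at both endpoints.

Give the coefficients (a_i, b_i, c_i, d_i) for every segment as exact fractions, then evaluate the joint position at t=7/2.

  seg 0: a=3 b=73/44 c=0 d=-29/44
  seg 1: a=4 b=-7/22 c=-87/44 d=39/88
  seg 2: a=-1 b=-32/11 c=15/22 d=-5/44
S(7/2) = -809/352

Δ: Δ0=1, Δ1=-5/2, Δ2=-2
row 1: diag=6, rhs=-21; c'=1/3, d'=-7/2
row 2: denom=8−2·1/3=22/3; d'=(3−2·-7/2)/(22/3)=15/11
back: M2=15/11
back: M1=-7/2−1/3·15/11=-87/22
M: M0=0, M1=-87/22, M2=15/11, M3=0
seg 0: a=3, c=M0/2=0, d=(M1−M0)/(6·1)=-29/44, b=Δ0−h0·(2M0+M1)/6=73/44
seg 1: a=4, c=M1/2=-87/44, d=(M2−M1)/(6·2)=39/88, b=Δ1−h1·(2M1+M2)/6=-7/22
seg 2: a=-1, c=M2/2=15/22, d=(M3−M2)/(6·2)=-5/44, b=Δ2−h2·(2M2+M3)/6=-32/11
t_q=7/2 → seg 2, τ=1/2; S=-1+-32/11·τ+15/22·τ²+-5/44·τ³=-809/352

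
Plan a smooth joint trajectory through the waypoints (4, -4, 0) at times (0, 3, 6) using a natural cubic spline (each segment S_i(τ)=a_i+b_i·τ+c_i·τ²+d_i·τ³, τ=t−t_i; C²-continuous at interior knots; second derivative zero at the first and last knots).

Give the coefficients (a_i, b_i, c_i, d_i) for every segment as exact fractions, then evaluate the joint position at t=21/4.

Δ: Δ0=-8/3, Δ1=4/3
row 1: diag=12, rhs=24; c'=1/4, d'=2
back: M1=2
M: M0=0, M1=2, M2=0
seg 0: a=4, c=M0/2=0, d=(M1−M0)/(6·3)=1/9, b=Δ0−h0·(2M0+M1)/6=-11/3
seg 1: a=-4, c=M1/2=1, d=(M2−M1)/(6·3)=-1/9, b=Δ1−h1·(2M1+M2)/6=-2/3
t_q=21/4 → seg 1, τ=9/4; S=-4+-2/3·τ+1·τ²+-1/9·τ³=-109/64

  seg 0: a=4 b=-11/3 c=0 d=1/9
  seg 1: a=-4 b=-2/3 c=1 d=-1/9
S(21/4) = -109/64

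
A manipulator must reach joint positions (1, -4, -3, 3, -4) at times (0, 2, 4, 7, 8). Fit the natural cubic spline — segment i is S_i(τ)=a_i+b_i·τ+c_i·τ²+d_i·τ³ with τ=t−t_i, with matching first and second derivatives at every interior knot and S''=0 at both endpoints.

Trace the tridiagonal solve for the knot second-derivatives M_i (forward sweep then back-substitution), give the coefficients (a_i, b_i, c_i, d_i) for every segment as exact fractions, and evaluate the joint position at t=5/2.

Δ: Δ0=-5/2, Δ1=1/2, Δ2=2, Δ3=-7
row 1: diag=8, rhs=18; c'=1/4, d'=9/4
row 2: denom=10−2·1/4=19/2; d'=(9−2·9/4)/(19/2)=9/19
row 3: denom=8−3·6/19=134/19; d'=(-54−3·9/19)/(134/19)=-1053/134
back: M3=-1053/134
back: M2=9/19−6/19·-1053/134=198/67
back: M1=9/4−1/4·198/67=405/268
M: M0=0, M1=405/268, M2=198/67, M3=-1053/134, M4=0
seg 0: a=1, c=M0/2=0, d=(M1−M0)/(6·2)=135/1072, b=Δ0−h0·(2M0+M1)/6=-805/268
seg 1: a=-4, c=M1/2=405/536, d=(M2−M1)/(6·2)=129/1072, b=Δ1−h1·(2M1+M2)/6=-100/67
seg 2: a=-3, c=M2/2=99/67, d=(M3−M2)/(6·3)=-161/268, b=Δ2−h2·(2M2+M3)/6=797/268
seg 3: a=3, c=M3/2=-1053/268, d=(M4−M3)/(6·1)=351/268, b=Δ3−h3·(2M3+M4)/6=-587/134
t_q=5/2 → seg 1, τ=1/2; S=-4+-100/67·τ+405/536·τ²+129/1072·τ³=-38955/8576

  seg 0: a=1 b=-805/268 c=0 d=135/1072
  seg 1: a=-4 b=-100/67 c=405/536 d=129/1072
  seg 2: a=-3 b=797/268 c=99/67 d=-161/268
  seg 3: a=3 b=-587/134 c=-1053/268 d=351/268
S(5/2) = -38955/8576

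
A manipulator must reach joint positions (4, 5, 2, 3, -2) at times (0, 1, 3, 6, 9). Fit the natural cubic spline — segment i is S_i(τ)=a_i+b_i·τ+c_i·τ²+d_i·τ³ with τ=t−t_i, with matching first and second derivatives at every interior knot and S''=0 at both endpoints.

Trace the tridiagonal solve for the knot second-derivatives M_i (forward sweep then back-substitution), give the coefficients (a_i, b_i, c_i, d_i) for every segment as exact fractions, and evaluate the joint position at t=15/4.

  seg 0: a=4 b=1903/1236 c=0 d=-667/1236
  seg 1: a=5 b=-49/618 c=-667/412 d=1123/2472
  seg 2: a=2 b=-341/309 c=114/103 d=-194/927
  seg 3: a=3 b=-35/309 c=-80/103 d=80/927
S(15/4) = 5625/3296

Δ: Δ0=1, Δ1=-3/2, Δ2=1/3, Δ3=-5/3
row 1: diag=6, rhs=-15; c'=1/3, d'=-5/2
row 2: denom=10−2·1/3=28/3; d'=(11−2·-5/2)/(28/3)=12/7
row 3: denom=12−3·9/28=309/28; d'=(-12−3·12/7)/(309/28)=-160/103
back: M3=-160/103
back: M2=12/7−9/28·-160/103=228/103
back: M1=-5/2−1/3·228/103=-667/206
M: M0=0, M1=-667/206, M2=228/103, M3=-160/103, M4=0
seg 0: a=4, c=M0/2=0, d=(M1−M0)/(6·1)=-667/1236, b=Δ0−h0·(2M0+M1)/6=1903/1236
seg 1: a=5, c=M1/2=-667/412, d=(M2−M1)/(6·2)=1123/2472, b=Δ1−h1·(2M1+M2)/6=-49/618
seg 2: a=2, c=M2/2=114/103, d=(M3−M2)/(6·3)=-194/927, b=Δ2−h2·(2M2+M3)/6=-341/309
seg 3: a=3, c=M3/2=-80/103, d=(M4−M3)/(6·3)=80/927, b=Δ3−h3·(2M3+M4)/6=-35/309
t_q=15/4 → seg 2, τ=3/4; S=2+-341/309·τ+114/103·τ²+-194/927·τ³=5625/3296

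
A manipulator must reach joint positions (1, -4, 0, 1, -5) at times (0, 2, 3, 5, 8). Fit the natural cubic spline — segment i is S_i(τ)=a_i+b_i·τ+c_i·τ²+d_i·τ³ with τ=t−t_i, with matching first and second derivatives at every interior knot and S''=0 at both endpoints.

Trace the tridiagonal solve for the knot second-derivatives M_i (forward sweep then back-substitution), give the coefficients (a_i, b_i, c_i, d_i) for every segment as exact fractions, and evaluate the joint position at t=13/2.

Δ: Δ0=-5/2, Δ1=4, Δ2=1/2, Δ3=-2
row 1: diag=6, rhs=39; c'=1/6, d'=13/2
row 2: denom=6−1·1/6=35/6; d'=(-21−1·13/2)/(35/6)=-33/7
row 3: denom=10−2·12/35=326/35; d'=(-15−2·-33/7)/(326/35)=-195/326
back: M3=-195/326
back: M2=-33/7−12/35·-195/326=-735/163
back: M1=13/2−1/6·-735/163=1182/163
M: M0=0, M1=1182/163, M2=-735/163, M3=-195/326, M4=0
seg 0: a=1, c=M0/2=0, d=(M1−M0)/(6·2)=197/326, b=Δ0−h0·(2M0+M1)/6=-1603/326
seg 1: a=-4, c=M1/2=591/163, d=(M2−M1)/(6·1)=-639/326, b=Δ1−h1·(2M1+M2)/6=761/326
seg 2: a=0, c=M2/2=-735/326, d=(M3−M2)/(6·2)=425/1304, b=Δ2−h2·(2M2+M3)/6=604/163
seg 3: a=1, c=M3/2=-195/652, d=(M4−M3)/(6·3)=65/1956, b=Δ3−h3·(2M3+M4)/6=-457/326
t_q=13/2 → seg 3, τ=3/2; S=1+-457/326·τ+-195/652·τ²+65/1956·τ³=-8677/5216

  seg 0: a=1 b=-1603/326 c=0 d=197/326
  seg 1: a=-4 b=761/326 c=591/163 d=-639/326
  seg 2: a=0 b=604/163 c=-735/326 d=425/1304
  seg 3: a=1 b=-457/326 c=-195/652 d=65/1956
S(13/2) = -8677/5216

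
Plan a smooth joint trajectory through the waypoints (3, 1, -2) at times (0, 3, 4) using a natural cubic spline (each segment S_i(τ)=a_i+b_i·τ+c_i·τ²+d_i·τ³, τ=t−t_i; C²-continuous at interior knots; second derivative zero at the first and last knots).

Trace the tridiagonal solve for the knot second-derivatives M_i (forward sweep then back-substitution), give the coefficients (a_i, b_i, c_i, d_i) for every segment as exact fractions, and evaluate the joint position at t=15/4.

  seg 0: a=3 b=5/24 c=0 d=-7/72
  seg 1: a=1 b=-29/12 c=-7/8 d=7/24
S(15/4) = -605/512

Δ: Δ0=-2/3, Δ1=-3
row 1: diag=8, rhs=-14; c'=1/8, d'=-7/4
back: M1=-7/4
M: M0=0, M1=-7/4, M2=0
seg 0: a=3, c=M0/2=0, d=(M1−M0)/(6·3)=-7/72, b=Δ0−h0·(2M0+M1)/6=5/24
seg 1: a=1, c=M1/2=-7/8, d=(M2−M1)/(6·1)=7/24, b=Δ1−h1·(2M1+M2)/6=-29/12
t_q=15/4 → seg 1, τ=3/4; S=1+-29/12·τ+-7/8·τ²+7/24·τ³=-605/512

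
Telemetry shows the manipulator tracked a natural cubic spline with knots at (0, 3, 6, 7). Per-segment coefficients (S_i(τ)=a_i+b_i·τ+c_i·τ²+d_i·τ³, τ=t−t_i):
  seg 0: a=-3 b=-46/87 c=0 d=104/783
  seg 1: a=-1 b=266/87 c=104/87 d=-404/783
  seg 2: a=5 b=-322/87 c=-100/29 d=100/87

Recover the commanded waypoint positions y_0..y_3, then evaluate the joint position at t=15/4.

y_0=-3 y_1=-1 y_2=5 y_3=-1
S(15/4) = 811/464

y_0 = S_0(0) = a_0 = -3
y_1 = S_1(0) = a_1 = -1
y_2 = S_2(0) = a_2 = 5
y_3 = S_2(1) = -1
t_q=15/4 is in segment 1 (τ=3/4); S_1(τ)=811/464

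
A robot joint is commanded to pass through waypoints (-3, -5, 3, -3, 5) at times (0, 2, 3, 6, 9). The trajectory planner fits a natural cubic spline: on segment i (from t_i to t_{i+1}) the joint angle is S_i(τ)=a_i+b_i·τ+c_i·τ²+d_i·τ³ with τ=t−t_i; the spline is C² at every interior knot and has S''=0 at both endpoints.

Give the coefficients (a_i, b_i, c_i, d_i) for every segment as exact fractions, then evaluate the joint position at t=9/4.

  seg 0: a=-3 b=-1172/255 c=0 d=917/1020
  seg 1: a=-5 b=1579/255 c=917/170 d=-1829/510
  seg 2: a=3 b=3173/510 c=-456/85 d=803/918
  seg 3: a=-3 b=-599/255 c=1279/510 d=-1279/4590
S(9/4) = -34499/10880

Δ: Δ0=-1, Δ1=8, Δ2=-2, Δ3=8/3
row 1: diag=6, rhs=54; c'=1/6, d'=9
row 2: denom=8−1·1/6=47/6; d'=(-60−1·9)/(47/6)=-414/47
row 3: denom=12−3·18/47=510/47; d'=(28−3·-414/47)/(510/47)=1279/255
back: M3=1279/255
back: M2=-414/47−18/47·1279/255=-912/85
back: M1=9−1/6·-912/85=917/85
M: M0=0, M1=917/85, M2=-912/85, M3=1279/255, M4=0
seg 0: a=-3, c=M0/2=0, d=(M1−M0)/(6·2)=917/1020, b=Δ0−h0·(2M0+M1)/6=-1172/255
seg 1: a=-5, c=M1/2=917/170, d=(M2−M1)/(6·1)=-1829/510, b=Δ1−h1·(2M1+M2)/6=1579/255
seg 2: a=3, c=M2/2=-456/85, d=(M3−M2)/(6·3)=803/918, b=Δ2−h2·(2M2+M3)/6=3173/510
seg 3: a=-3, c=M3/2=1279/510, d=(M4−M3)/(6·3)=-1279/4590, b=Δ3−h3·(2M3+M4)/6=-599/255
t_q=9/4 → seg 1, τ=1/4; S=-5+1579/255·τ+917/170·τ²+-1829/510·τ³=-34499/10880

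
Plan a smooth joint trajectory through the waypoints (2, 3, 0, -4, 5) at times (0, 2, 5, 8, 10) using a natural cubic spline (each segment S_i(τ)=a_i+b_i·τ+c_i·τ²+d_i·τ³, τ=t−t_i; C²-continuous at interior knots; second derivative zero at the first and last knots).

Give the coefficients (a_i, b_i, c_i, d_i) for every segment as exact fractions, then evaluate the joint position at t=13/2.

Δ: Δ0=1/2, Δ1=-1, Δ2=-4/3, Δ3=9/2
row 1: diag=10, rhs=-9; c'=3/10, d'=-9/10
row 2: denom=12−3·3/10=111/10; d'=(-2−3·-9/10)/(111/10)=7/111
row 3: denom=10−3·10/37=340/37; d'=(35−3·7/111)/(340/37)=322/85
back: M3=322/85
back: M2=7/111−10/37·322/85=-49/51
back: M1=-9/10−3/10·-49/51=-52/85
M: M0=0, M1=-52/85, M2=-49/51, M3=322/85, M4=0
seg 0: a=2, c=M0/2=0, d=(M1−M0)/(6·2)=-13/255, b=Δ0−h0·(2M0+M1)/6=359/510
seg 1: a=3, c=M1/2=-26/85, d=(M2−M1)/(6·3)=-89/4590, b=Δ1−h1·(2M1+M2)/6=47/510
seg 2: a=0, c=M2/2=-49/102, d=(M3−M2)/(6·3)=1211/4590, b=Δ2−h2·(2M2+M3)/6=-34/15
seg 3: a=-4, c=M3/2=161/85, d=(M4−M3)/(6·2)=-161/510, b=Δ3−h3·(2M3+M4)/6=1007/510
t_q=13/2 → seg 2, τ=3/2; S=0+-34/15·τ+-49/102·τ²+1211/4590·τ³=-4883/1360

  seg 0: a=2 b=359/510 c=0 d=-13/255
  seg 1: a=3 b=47/510 c=-26/85 d=-89/4590
  seg 2: a=0 b=-34/15 c=-49/102 d=1211/4590
  seg 3: a=-4 b=1007/510 c=161/85 d=-161/510
S(13/2) = -4883/1360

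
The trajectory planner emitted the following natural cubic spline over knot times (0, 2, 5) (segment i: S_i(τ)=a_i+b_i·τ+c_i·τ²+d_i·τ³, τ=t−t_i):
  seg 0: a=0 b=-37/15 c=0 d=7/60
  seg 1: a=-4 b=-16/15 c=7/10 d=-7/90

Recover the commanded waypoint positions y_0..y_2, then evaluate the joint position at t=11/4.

y_0 = S_0(0) = a_0 = 0
y_1 = S_1(0) = a_1 = -4
y_2 = S_1(3) = -3
t_q=11/4 is in segment 1 (τ=3/4); S_1(τ)=-2841/640

y_0=0 y_1=-4 y_2=-3
S(11/4) = -2841/640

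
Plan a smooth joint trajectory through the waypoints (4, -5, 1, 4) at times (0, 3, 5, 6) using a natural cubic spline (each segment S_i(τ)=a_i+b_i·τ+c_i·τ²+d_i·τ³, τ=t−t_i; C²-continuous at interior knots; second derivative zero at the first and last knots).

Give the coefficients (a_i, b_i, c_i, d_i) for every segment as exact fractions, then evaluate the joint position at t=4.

Δ: Δ0=-3, Δ1=3, Δ2=3
row 1: diag=10, rhs=36; c'=1/5, d'=18/5
row 2: denom=6−2·1/5=28/5; d'=(0−2·18/5)/(28/5)=-9/7
back: M2=-9/7
back: M1=18/5−1/5·-9/7=27/7
M: M0=0, M1=27/7, M2=-9/7, M3=0
seg 0: a=4, c=M0/2=0, d=(M1−M0)/(6·3)=3/14, b=Δ0−h0·(2M0+M1)/6=-69/14
seg 1: a=-5, c=M1/2=27/14, d=(M2−M1)/(6·2)=-3/7, b=Δ1−h1·(2M1+M2)/6=6/7
seg 2: a=1, c=M2/2=-9/14, d=(M3−M2)/(6·1)=3/14, b=Δ2−h2·(2M2+M3)/6=24/7
t_q=4 → seg 1, τ=1; S=-5+6/7·τ+27/14·τ²+-3/7·τ³=-37/14

  seg 0: a=4 b=-69/14 c=0 d=3/14
  seg 1: a=-5 b=6/7 c=27/14 d=-3/7
  seg 2: a=1 b=24/7 c=-9/14 d=3/14
S(4) = -37/14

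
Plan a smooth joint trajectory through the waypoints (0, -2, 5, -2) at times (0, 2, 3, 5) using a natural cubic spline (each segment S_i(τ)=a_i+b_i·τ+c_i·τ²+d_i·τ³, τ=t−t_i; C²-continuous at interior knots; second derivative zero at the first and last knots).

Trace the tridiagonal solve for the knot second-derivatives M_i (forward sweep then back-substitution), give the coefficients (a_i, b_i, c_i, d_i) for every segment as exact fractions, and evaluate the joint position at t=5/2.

Δ: Δ0=-1, Δ1=7, Δ2=-7/2
row 1: diag=6, rhs=48; c'=1/6, d'=8
row 2: denom=6−1·1/6=35/6; d'=(-63−1·8)/(35/6)=-426/35
back: M2=-426/35
back: M1=8−1/6·-426/35=351/35
M: M0=0, M1=351/35, M2=-426/35, M3=0
seg 0: a=0, c=M0/2=0, d=(M1−M0)/(6·2)=117/140, b=Δ0−h0·(2M0+M1)/6=-152/35
seg 1: a=-2, c=M1/2=351/70, d=(M2−M1)/(6·1)=-37/10, b=Δ1−h1·(2M1+M2)/6=199/35
seg 2: a=5, c=M2/2=-213/35, d=(M3−M2)/(6·2)=71/70, b=Δ2−h2·(2M2+M3)/6=323/70
t_q=5/2 → seg 1, τ=1/2; S=-2+199/35·τ+351/70·τ²+-37/10·τ³=183/112

  seg 0: a=0 b=-152/35 c=0 d=117/140
  seg 1: a=-2 b=199/35 c=351/70 d=-37/10
  seg 2: a=5 b=323/70 c=-213/35 d=71/70
S(5/2) = 183/112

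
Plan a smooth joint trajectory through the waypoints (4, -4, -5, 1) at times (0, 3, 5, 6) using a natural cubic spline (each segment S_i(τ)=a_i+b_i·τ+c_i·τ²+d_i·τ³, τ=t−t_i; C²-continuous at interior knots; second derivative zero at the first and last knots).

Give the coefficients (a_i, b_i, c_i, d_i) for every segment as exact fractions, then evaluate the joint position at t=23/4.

  seg 0: a=4 b=-8/3 c=0 d=0
  seg 1: a=-4 b=-8/3 c=0 d=13/24
  seg 2: a=-5 b=23/6 c=13/4 d=-13/12
S(23/4) = -193/256

Δ: Δ0=-8/3, Δ1=-1/2, Δ2=6
row 1: diag=10, rhs=13; c'=1/5, d'=13/10
row 2: denom=6−2·1/5=28/5; d'=(39−2·13/10)/(28/5)=13/2
back: M2=13/2
back: M1=13/10−1/5·13/2=0
M: M0=0, M1=0, M2=13/2, M3=0
seg 0: a=4, c=M0/2=0, d=(M1−M0)/(6·3)=0, b=Δ0−h0·(2M0+M1)/6=-8/3
seg 1: a=-4, c=M1/2=0, d=(M2−M1)/(6·2)=13/24, b=Δ1−h1·(2M1+M2)/6=-8/3
seg 2: a=-5, c=M2/2=13/4, d=(M3−M2)/(6·1)=-13/12, b=Δ2−h2·(2M2+M3)/6=23/6
t_q=23/4 → seg 2, τ=3/4; S=-5+23/6·τ+13/4·τ²+-13/12·τ³=-193/256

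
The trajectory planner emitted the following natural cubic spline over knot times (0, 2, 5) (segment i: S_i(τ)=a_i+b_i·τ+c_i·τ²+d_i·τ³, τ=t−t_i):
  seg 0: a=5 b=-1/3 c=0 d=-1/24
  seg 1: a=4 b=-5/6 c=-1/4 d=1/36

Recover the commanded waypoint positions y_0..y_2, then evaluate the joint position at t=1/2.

y_0=5 y_1=4 y_2=0
S(1/2) = 309/64

y_0 = S_0(0) = a_0 = 5
y_1 = S_1(0) = a_1 = 4
y_2 = S_1(3) = 0
t_q=1/2 is in segment 0 (τ=1/2); S_0(τ)=309/64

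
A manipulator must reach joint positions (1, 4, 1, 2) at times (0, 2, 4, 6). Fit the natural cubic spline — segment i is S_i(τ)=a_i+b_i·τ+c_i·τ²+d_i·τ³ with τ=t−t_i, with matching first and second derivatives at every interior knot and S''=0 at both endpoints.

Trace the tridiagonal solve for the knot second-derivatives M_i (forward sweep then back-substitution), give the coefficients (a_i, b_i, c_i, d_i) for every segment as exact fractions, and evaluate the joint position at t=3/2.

  seg 0: a=1 b=73/30 c=0 d=-7/30
  seg 1: a=4 b=-11/30 c=-7/5 d=5/12
  seg 2: a=1 b=-29/30 c=11/10 d=-11/60
S(3/2) = 309/80

Δ: Δ0=3/2, Δ1=-3/2, Δ2=1/2
row 1: diag=8, rhs=-18; c'=1/4, d'=-9/4
row 2: denom=8−2·1/4=15/2; d'=(12−2·-9/4)/(15/2)=11/5
back: M2=11/5
back: M1=-9/4−1/4·11/5=-14/5
M: M0=0, M1=-14/5, M2=11/5, M3=0
seg 0: a=1, c=M0/2=0, d=(M1−M0)/(6·2)=-7/30, b=Δ0−h0·(2M0+M1)/6=73/30
seg 1: a=4, c=M1/2=-7/5, d=(M2−M1)/(6·2)=5/12, b=Δ1−h1·(2M1+M2)/6=-11/30
seg 2: a=1, c=M2/2=11/10, d=(M3−M2)/(6·2)=-11/60, b=Δ2−h2·(2M2+M3)/6=-29/30
t_q=3/2 → seg 0, τ=3/2; S=1+73/30·τ+0·τ²+-7/30·τ³=309/80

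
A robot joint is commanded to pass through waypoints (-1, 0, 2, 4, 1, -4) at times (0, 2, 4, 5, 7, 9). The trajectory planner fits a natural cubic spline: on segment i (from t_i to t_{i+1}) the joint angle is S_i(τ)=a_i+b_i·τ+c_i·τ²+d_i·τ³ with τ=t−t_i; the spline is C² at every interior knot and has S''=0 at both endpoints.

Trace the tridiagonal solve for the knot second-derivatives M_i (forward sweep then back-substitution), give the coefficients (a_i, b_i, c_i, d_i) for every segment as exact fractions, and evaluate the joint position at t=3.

Δ: Δ0=1/2, Δ1=1, Δ2=2, Δ3=-3/2, Δ4=-5/2
row 1: diag=8, rhs=3; c'=1/4, d'=3/8
row 2: denom=6−2·1/4=11/2; d'=(6−2·3/8)/(11/2)=21/22
row 3: denom=6−1·2/11=64/11; d'=(-21−1·21/22)/(64/11)=-483/128
row 4: denom=8−2·11/32=117/16; d'=(-6−2·-483/128)/(117/16)=11/52
back: M4=11/52
back: M3=-483/128−11/32·11/52=-50/13
back: M2=21/22−2/11·-50/13=43/26
back: M1=3/8−1/4·43/26=-1/26
M: M0=0, M1=-1/26, M2=43/26, M3=-50/13, M4=11/52, M5=0
seg 0: a=-1, c=M0/2=0, d=(M1−M0)/(6·2)=-1/312, b=Δ0−h0·(2M0+M1)/6=20/39
seg 1: a=0, c=M1/2=-1/52, d=(M2−M1)/(6·2)=11/78, b=Δ1−h1·(2M1+M2)/6=37/78
seg 2: a=2, c=M2/2=43/52, d=(M3−M2)/(6·1)=-11/12, b=Δ2−h2·(2M2+M3)/6=163/78
seg 3: a=4, c=M3/2=-25/13, d=(M4−M3)/(6·2)=211/624, b=Δ3−h3·(2M3+M4)/6=155/156
seg 4: a=1, c=M4/2=11/104, d=(M5−M4)/(6·2)=-11/624, b=Δ4−h4·(2M4+M5)/6=-103/39
t_q=3 → seg 1, τ=1; S=0+37/78·τ+-1/52·τ²+11/78·τ³=31/52

  seg 0: a=-1 b=20/39 c=0 d=-1/312
  seg 1: a=0 b=37/78 c=-1/52 d=11/78
  seg 2: a=2 b=163/78 c=43/52 d=-11/12
  seg 3: a=4 b=155/156 c=-25/13 d=211/624
  seg 4: a=1 b=-103/39 c=11/104 d=-11/624
S(3) = 31/52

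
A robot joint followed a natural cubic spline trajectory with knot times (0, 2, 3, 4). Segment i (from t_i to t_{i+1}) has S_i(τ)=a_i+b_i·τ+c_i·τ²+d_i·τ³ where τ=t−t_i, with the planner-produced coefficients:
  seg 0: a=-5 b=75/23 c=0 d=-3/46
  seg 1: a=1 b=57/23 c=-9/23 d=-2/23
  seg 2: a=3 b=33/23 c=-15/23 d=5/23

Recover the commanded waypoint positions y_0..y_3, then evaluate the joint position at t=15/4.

y_0=-5 y_1=1 y_2=3 y_3=4
S(15/4) = 5595/1472

y_0 = S_0(0) = a_0 = -5
y_1 = S_1(0) = a_1 = 1
y_2 = S_2(0) = a_2 = 3
y_3 = S_2(1) = 4
t_q=15/4 is in segment 2 (τ=3/4); S_2(τ)=5595/1472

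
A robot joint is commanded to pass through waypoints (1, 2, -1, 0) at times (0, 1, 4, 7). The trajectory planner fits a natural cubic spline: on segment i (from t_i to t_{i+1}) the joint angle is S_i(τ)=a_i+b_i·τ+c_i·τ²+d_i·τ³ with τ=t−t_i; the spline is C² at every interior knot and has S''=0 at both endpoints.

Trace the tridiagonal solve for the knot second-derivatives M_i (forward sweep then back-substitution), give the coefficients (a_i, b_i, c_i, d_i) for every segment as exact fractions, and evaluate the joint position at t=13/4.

  seg 0: a=1 b=115/87 c=0 d=-28/87
  seg 1: a=2 b=31/87 c=-28/29 d=134/783
  seg 2: a=-1 b=-71/87 c=50/87 d=-50/783
S(13/4) = -127/928

Δ: Δ0=1, Δ1=-1, Δ2=1/3
row 1: diag=8, rhs=-12; c'=3/8, d'=-3/2
row 2: denom=12−3·3/8=87/8; d'=(8−3·-3/2)/(87/8)=100/87
back: M2=100/87
back: M1=-3/2−3/8·100/87=-56/29
M: M0=0, M1=-56/29, M2=100/87, M3=0
seg 0: a=1, c=M0/2=0, d=(M1−M0)/(6·1)=-28/87, b=Δ0−h0·(2M0+M1)/6=115/87
seg 1: a=2, c=M1/2=-28/29, d=(M2−M1)/(6·3)=134/783, b=Δ1−h1·(2M1+M2)/6=31/87
seg 2: a=-1, c=M2/2=50/87, d=(M3−M2)/(6·3)=-50/783, b=Δ2−h2·(2M2+M3)/6=-71/87
t_q=13/4 → seg 1, τ=9/4; S=2+31/87·τ+-28/29·τ²+134/783·τ³=-127/928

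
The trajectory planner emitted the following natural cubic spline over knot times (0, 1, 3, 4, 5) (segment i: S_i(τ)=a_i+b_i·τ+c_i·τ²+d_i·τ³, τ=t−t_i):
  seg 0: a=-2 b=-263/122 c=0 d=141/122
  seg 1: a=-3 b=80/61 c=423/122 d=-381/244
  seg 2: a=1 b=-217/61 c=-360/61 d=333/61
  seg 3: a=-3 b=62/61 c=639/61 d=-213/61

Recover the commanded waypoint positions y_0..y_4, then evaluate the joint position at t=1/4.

y_0 = S_0(0) = a_0 = -2
y_1 = S_1(0) = a_1 = -3
y_2 = S_2(0) = a_2 = 1
y_3 = S_3(0) = a_3 = -3
y_4 = S_3(1) = 5
t_q=1/4 is in segment 0 (τ=1/4); S_0(τ)=-19683/7808

y_0=-2 y_1=-3 y_2=1 y_3=-3 y_4=5
S(1/4) = -19683/7808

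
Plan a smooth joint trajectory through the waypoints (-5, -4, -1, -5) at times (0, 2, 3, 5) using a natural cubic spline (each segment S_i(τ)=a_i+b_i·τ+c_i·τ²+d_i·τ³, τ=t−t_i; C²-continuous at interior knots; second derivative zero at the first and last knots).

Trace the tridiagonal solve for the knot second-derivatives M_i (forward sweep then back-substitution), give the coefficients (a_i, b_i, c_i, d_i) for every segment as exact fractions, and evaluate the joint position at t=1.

Δ: Δ0=1/2, Δ1=3, Δ2=-2
row 1: diag=6, rhs=15; c'=1/6, d'=5/2
row 2: denom=6−1·1/6=35/6; d'=(-30−1·5/2)/(35/6)=-39/7
back: M2=-39/7
back: M1=5/2−1/6·-39/7=24/7
M: M0=0, M1=24/7, M2=-39/7, M3=0
seg 0: a=-5, c=M0/2=0, d=(M1−M0)/(6·2)=2/7, b=Δ0−h0·(2M0+M1)/6=-9/14
seg 1: a=-4, c=M1/2=12/7, d=(M2−M1)/(6·1)=-3/2, b=Δ1−h1·(2M1+M2)/6=39/14
seg 2: a=-1, c=M2/2=-39/14, d=(M3−M2)/(6·2)=13/28, b=Δ2−h2·(2M2+M3)/6=12/7
t_q=1 → seg 0, τ=1; S=-5+-9/14·τ+0·τ²+2/7·τ³=-75/14

  seg 0: a=-5 b=-9/14 c=0 d=2/7
  seg 1: a=-4 b=39/14 c=12/7 d=-3/2
  seg 2: a=-1 b=12/7 c=-39/14 d=13/28
S(1) = -75/14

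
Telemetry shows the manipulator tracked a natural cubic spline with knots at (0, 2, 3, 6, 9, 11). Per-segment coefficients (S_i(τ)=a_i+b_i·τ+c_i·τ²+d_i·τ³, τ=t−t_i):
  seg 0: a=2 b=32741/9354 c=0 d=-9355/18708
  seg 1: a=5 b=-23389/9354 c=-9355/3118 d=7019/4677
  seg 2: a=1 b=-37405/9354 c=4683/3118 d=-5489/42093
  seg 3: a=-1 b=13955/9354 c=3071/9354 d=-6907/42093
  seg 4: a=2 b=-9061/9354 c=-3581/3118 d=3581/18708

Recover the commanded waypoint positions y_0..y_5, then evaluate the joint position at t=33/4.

y_0 = S_0(0) = a_0 = 2
y_1 = S_1(0) = a_1 = 5
y_2 = S_2(0) = a_2 = 1
y_3 = S_3(0) = a_3 = -1
y_4 = S_4(0) = a_4 = 2
y_5 = S_4(2) = -3
t_q=33/4 is in segment 3 (τ=9/4); S_3(τ)=214489/99776

y_0=2 y_1=5 y_2=1 y_3=-1 y_4=2 y_5=-3
S(33/4) = 214489/99776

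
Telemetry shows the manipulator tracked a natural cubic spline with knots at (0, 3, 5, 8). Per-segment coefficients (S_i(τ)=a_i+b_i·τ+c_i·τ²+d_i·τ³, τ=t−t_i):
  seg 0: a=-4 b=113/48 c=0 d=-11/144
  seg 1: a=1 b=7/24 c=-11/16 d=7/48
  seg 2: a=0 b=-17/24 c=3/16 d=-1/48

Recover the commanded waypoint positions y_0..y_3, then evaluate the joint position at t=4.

y_0=-4 y_1=1 y_2=0 y_3=-1
S(4) = 3/4

y_0 = S_0(0) = a_0 = -4
y_1 = S_1(0) = a_1 = 1
y_2 = S_2(0) = a_2 = 0
y_3 = S_2(3) = -1
t_q=4 is in segment 1 (τ=1); S_1(τ)=3/4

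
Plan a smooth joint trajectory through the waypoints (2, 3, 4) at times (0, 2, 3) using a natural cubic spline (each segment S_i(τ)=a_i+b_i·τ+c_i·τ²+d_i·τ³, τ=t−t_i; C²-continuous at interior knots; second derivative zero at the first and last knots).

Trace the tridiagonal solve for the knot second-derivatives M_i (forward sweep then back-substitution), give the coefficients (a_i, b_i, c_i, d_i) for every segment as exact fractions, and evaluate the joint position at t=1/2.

Δ: Δ0=1/2, Δ1=1
row 1: diag=6, rhs=3; c'=1/6, d'=1/2
back: M1=1/2
M: M0=0, M1=1/2, M2=0
seg 0: a=2, c=M0/2=0, d=(M1−M0)/(6·2)=1/24, b=Δ0−h0·(2M0+M1)/6=1/3
seg 1: a=3, c=M1/2=1/4, d=(M2−M1)/(6·1)=-1/12, b=Δ1−h1·(2M1+M2)/6=5/6
t_q=1/2 → seg 0, τ=1/2; S=2+1/3·τ+0·τ²+1/24·τ³=139/64

  seg 0: a=2 b=1/3 c=0 d=1/24
  seg 1: a=3 b=5/6 c=1/4 d=-1/12
S(1/2) = 139/64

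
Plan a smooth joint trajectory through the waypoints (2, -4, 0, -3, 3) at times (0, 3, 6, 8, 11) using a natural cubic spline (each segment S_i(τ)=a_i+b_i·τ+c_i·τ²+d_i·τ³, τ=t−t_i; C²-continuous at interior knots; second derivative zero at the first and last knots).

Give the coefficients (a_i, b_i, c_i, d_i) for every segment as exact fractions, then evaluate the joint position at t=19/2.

  seg 0: a=2 b=-189/59 c=0 d=71/531
  seg 1: a=-4 b=24/59 c=71/59 d=-475/1593
  seg 2: a=0 b=-25/59 c=-262/177 d=667/1416
  seg 3: a=-3 b=-245/354 c=953/708 d=-953/6372
S(19/2) = -2859/1888

Δ: Δ0=-2, Δ1=4/3, Δ2=-3/2, Δ3=2
row 1: diag=12, rhs=20; c'=1/4, d'=5/3
row 2: denom=10−3·1/4=37/4; d'=(-17−3·5/3)/(37/4)=-88/37
row 3: denom=10−2·8/37=354/37; d'=(21−2·-88/37)/(354/37)=953/354
back: M3=953/354
back: M2=-88/37−8/37·953/354=-524/177
back: M1=5/3−1/4·-524/177=142/59
M: M0=0, M1=142/59, M2=-524/177, M3=953/354, M4=0
seg 0: a=2, c=M0/2=0, d=(M1−M0)/(6·3)=71/531, b=Δ0−h0·(2M0+M1)/6=-189/59
seg 1: a=-4, c=M1/2=71/59, d=(M2−M1)/(6·3)=-475/1593, b=Δ1−h1·(2M1+M2)/6=24/59
seg 2: a=0, c=M2/2=-262/177, d=(M3−M2)/(6·2)=667/1416, b=Δ2−h2·(2M2+M3)/6=-25/59
seg 3: a=-3, c=M3/2=953/708, d=(M4−M3)/(6·3)=-953/6372, b=Δ3−h3·(2M3+M4)/6=-245/354
t_q=19/2 → seg 3, τ=3/2; S=-3+-245/354·τ+953/708·τ²+-953/6372·τ³=-2859/1888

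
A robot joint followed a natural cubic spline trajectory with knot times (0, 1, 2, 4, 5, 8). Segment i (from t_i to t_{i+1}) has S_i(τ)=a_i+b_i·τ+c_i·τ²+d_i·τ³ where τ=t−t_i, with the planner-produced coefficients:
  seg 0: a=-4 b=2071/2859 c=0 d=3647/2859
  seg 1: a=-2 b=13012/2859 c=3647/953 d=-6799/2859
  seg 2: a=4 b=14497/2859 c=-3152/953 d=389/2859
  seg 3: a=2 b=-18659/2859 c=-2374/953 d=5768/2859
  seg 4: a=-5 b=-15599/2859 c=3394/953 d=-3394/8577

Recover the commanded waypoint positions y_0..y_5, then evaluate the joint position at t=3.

y_0=-4 y_1=-2 y_2=4 y_3=2 y_4=-5 y_5=0
S(3) = 5622/953

y_0 = S_0(0) = a_0 = -4
y_1 = S_1(0) = a_1 = -2
y_2 = S_2(0) = a_2 = 4
y_3 = S_3(0) = a_3 = 2
y_4 = S_4(0) = a_4 = -5
y_5 = S_4(3) = 0
t_q=3 is in segment 2 (τ=1); S_2(τ)=5622/953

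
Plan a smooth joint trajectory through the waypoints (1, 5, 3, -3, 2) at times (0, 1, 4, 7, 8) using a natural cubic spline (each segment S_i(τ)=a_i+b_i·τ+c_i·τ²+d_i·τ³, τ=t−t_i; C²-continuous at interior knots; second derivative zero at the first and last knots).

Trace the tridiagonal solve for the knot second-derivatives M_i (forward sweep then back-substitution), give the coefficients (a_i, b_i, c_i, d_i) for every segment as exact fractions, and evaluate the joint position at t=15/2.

  seg 0: a=1 b=2807/624 c=0 d=-311/624
  seg 1: a=5 b=937/312 c=-311/208 d=509/5616
  seg 2: a=3 b=-169/48 c=-53/78 d=2221/5616
  seg 3: a=-3 b=961/312 c=599/208 d=-599/624
S(15/2) = -1431/1664

Δ: Δ0=4, Δ1=-2/3, Δ2=-2, Δ3=5
row 1: diag=8, rhs=-28; c'=3/8, d'=-7/2
row 2: denom=12−3·3/8=87/8; d'=(-8−3·-7/2)/(87/8)=20/87
row 3: denom=8−3·8/29=208/29; d'=(42−3·20/87)/(208/29)=599/104
back: M3=599/104
back: M2=20/87−8/29·599/104=-53/39
back: M1=-7/2−3/8·-53/39=-311/104
M: M0=0, M1=-311/104, M2=-53/39, M3=599/104, M4=0
seg 0: a=1, c=M0/2=0, d=(M1−M0)/(6·1)=-311/624, b=Δ0−h0·(2M0+M1)/6=2807/624
seg 1: a=5, c=M1/2=-311/208, d=(M2−M1)/(6·3)=509/5616, b=Δ1−h1·(2M1+M2)/6=937/312
seg 2: a=3, c=M2/2=-53/78, d=(M3−M2)/(6·3)=2221/5616, b=Δ2−h2·(2M2+M3)/6=-169/48
seg 3: a=-3, c=M3/2=599/208, d=(M4−M3)/(6·1)=-599/624, b=Δ3−h3·(2M3+M4)/6=961/312
t_q=15/2 → seg 3, τ=1/2; S=-3+961/312·τ+599/208·τ²+-599/624·τ³=-1431/1664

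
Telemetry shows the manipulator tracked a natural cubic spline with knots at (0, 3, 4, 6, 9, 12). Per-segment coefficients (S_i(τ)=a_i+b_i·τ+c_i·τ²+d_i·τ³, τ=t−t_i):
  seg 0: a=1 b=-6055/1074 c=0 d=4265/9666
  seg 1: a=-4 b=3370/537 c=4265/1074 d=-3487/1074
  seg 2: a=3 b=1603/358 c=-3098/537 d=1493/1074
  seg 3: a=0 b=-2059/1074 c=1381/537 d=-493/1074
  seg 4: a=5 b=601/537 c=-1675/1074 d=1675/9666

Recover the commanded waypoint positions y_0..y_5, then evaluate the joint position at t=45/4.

y_0=1 y_1=-4 y_2=3 y_3=0 y_4=5 y_5=-1
S(45/4) = 36581/22912

y_0 = S_0(0) = a_0 = 1
y_1 = S_1(0) = a_1 = -4
y_2 = S_2(0) = a_2 = 3
y_3 = S_3(0) = a_3 = 0
y_4 = S_4(0) = a_4 = 5
y_5 = S_4(3) = -1
t_q=45/4 is in segment 4 (τ=9/4); S_4(τ)=36581/22912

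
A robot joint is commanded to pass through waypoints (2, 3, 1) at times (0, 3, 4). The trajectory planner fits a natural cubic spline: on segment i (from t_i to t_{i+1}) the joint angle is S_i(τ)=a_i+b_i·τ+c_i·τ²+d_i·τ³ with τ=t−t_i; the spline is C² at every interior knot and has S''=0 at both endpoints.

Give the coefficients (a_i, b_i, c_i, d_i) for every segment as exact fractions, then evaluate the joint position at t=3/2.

  seg 0: a=2 b=29/24 c=0 d=-7/72
  seg 1: a=3 b=-17/12 c=-7/8 d=7/24
S(3/2) = 223/64

Δ: Δ0=1/3, Δ1=-2
row 1: diag=8, rhs=-14; c'=1/8, d'=-7/4
back: M1=-7/4
M: M0=0, M1=-7/4, M2=0
seg 0: a=2, c=M0/2=0, d=(M1−M0)/(6·3)=-7/72, b=Δ0−h0·(2M0+M1)/6=29/24
seg 1: a=3, c=M1/2=-7/8, d=(M2−M1)/(6·1)=7/24, b=Δ1−h1·(2M1+M2)/6=-17/12
t_q=3/2 → seg 0, τ=3/2; S=2+29/24·τ+0·τ²+-7/72·τ³=223/64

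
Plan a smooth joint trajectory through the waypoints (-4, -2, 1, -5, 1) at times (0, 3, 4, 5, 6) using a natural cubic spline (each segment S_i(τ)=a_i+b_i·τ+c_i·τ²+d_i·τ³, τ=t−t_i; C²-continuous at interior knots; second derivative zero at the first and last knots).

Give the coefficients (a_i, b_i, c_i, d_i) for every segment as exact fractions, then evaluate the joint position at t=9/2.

Δ: Δ0=2/3, Δ1=3, Δ2=-6, Δ3=6
row 1: diag=8, rhs=14; c'=1/8, d'=7/4
row 2: denom=4−1·1/8=31/8; d'=(-54−1·7/4)/(31/8)=-446/31
row 3: denom=4−1·8/31=116/31; d'=(72−1·-446/31)/(116/31)=1339/58
back: M3=1339/58
back: M2=-446/31−8/31·1339/58=-590/29
back: M1=7/4−1/8·-590/29=249/58
M: M0=0, M1=249/58, M2=-590/29, M3=1339/58, M4=0
seg 0: a=-4, c=M0/2=0, d=(M1−M0)/(6·3)=83/348, b=Δ0−h0·(2M0+M1)/6=-515/348
seg 1: a=-2, c=M1/2=249/116, d=(M2−M1)/(6·1)=-1429/348, b=Δ1−h1·(2M1+M2)/6=863/174
seg 2: a=1, c=M2/2=-295/29, d=(M3−M2)/(6·1)=2519/348, b=Δ2−h2·(2M2+M3)/6=-1067/348
seg 3: a=-5, c=M3/2=1339/116, d=(M4−M3)/(6·1)=-1339/348, b=Δ3−h3·(2M3+M4)/6=-295/174
t_q=9/2 → seg 2, τ=1/2; S=1+-1067/348·τ+-295/29·τ²+2519/348·τ³=-2015/928

  seg 0: a=-4 b=-515/348 c=0 d=83/348
  seg 1: a=-2 b=863/174 c=249/116 d=-1429/348
  seg 2: a=1 b=-1067/348 c=-295/29 d=2519/348
  seg 3: a=-5 b=-295/174 c=1339/116 d=-1339/348
S(9/2) = -2015/928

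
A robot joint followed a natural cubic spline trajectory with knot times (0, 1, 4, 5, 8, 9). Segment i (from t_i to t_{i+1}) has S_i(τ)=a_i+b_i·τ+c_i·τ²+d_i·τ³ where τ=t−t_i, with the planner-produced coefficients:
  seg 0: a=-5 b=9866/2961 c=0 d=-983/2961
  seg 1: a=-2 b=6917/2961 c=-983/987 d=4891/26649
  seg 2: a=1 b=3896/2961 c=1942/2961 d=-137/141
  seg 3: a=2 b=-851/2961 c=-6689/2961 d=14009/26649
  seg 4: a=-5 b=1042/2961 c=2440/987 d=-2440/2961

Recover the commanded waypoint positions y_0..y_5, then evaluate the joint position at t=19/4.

y_0=-5 y_1=-2 y_2=1 y_3=2 y_4=-5 y_5=-3
S(19/4) = 122915/63168

y_0 = S_0(0) = a_0 = -5
y_1 = S_1(0) = a_1 = -2
y_2 = S_2(0) = a_2 = 1
y_3 = S_3(0) = a_3 = 2
y_4 = S_4(0) = a_4 = -5
y_5 = S_4(1) = -3
t_q=19/4 is in segment 2 (τ=3/4); S_2(τ)=122915/63168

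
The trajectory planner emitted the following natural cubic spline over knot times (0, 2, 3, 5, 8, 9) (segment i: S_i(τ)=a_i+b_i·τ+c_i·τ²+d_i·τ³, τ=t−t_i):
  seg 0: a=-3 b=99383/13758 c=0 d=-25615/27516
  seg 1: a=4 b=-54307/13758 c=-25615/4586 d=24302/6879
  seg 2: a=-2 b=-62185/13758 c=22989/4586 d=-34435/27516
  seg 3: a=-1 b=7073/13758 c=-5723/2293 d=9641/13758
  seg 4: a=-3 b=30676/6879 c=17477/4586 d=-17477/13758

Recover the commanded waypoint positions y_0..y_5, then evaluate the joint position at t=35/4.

y_0 = S_0(0) = a_0 = -3
y_1 = S_1(0) = a_1 = 4
y_2 = S_2(0) = a_2 = -2
y_3 = S_3(0) = a_3 = -1
y_4 = S_4(0) = a_4 = -3
y_5 = S_4(1) = 4
t_q=35/4 is in segment 4 (τ=3/4); S_4(τ)=572999/293504

y_0=-3 y_1=4 y_2=-2 y_3=-1 y_4=-3 y_5=4
S(35/4) = 572999/293504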